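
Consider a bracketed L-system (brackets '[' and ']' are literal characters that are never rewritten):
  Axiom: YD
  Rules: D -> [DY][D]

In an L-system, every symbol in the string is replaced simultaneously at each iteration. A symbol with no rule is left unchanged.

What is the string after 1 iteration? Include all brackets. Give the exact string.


Step 0: YD
Step 1: Y[DY][D]

Answer: Y[DY][D]


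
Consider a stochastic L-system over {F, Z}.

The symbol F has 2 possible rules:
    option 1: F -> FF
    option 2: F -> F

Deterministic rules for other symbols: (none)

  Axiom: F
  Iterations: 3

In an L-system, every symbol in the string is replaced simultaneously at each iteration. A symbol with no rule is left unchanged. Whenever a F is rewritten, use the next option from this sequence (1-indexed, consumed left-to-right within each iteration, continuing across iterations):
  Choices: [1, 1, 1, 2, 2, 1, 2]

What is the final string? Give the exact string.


Step 0: F
Step 1: FF  (used choices [1])
Step 2: FFFF  (used choices [1, 1])
Step 3: FFFFF  (used choices [2, 2, 1, 2])

Answer: FFFFF


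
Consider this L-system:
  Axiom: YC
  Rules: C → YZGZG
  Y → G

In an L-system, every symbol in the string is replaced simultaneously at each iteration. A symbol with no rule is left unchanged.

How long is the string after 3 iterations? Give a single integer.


Answer: 6

Derivation:
Step 0: length = 2
Step 1: length = 6
Step 2: length = 6
Step 3: length = 6


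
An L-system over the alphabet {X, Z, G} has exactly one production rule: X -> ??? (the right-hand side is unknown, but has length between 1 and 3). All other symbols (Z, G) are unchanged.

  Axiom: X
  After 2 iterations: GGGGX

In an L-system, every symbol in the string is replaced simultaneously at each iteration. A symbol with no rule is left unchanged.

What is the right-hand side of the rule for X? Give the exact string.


Trying X -> GGX:
  Step 0: X
  Step 1: GGX
  Step 2: GGGGX
Matches the given result.

Answer: GGX


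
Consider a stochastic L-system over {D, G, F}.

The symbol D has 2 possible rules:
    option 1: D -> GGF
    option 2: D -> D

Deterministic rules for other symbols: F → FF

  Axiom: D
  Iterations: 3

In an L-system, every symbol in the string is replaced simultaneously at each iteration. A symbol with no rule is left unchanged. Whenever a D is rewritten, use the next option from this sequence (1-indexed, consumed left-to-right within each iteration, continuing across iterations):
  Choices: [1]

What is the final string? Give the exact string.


Step 0: D
Step 1: GGF  (used choices [1])
Step 2: GGFF  (used choices [])
Step 3: GGFFFF  (used choices [])

Answer: GGFFFF


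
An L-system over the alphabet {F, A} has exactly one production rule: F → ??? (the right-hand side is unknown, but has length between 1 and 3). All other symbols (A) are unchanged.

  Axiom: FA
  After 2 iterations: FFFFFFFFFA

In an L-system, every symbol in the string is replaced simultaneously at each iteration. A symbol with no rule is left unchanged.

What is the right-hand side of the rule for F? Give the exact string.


Answer: FFF

Derivation:
Trying F → FFF:
  Step 0: FA
  Step 1: FFFA
  Step 2: FFFFFFFFFA
Matches the given result.


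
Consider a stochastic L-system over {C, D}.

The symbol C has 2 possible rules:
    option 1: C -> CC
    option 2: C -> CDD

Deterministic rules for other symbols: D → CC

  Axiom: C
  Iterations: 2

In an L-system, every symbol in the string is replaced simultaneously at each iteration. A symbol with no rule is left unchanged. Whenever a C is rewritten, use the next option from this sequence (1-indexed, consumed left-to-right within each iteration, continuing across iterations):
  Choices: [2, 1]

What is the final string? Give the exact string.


Step 0: C
Step 1: CDD  (used choices [2])
Step 2: CCCCCC  (used choices [1])

Answer: CCCCCC


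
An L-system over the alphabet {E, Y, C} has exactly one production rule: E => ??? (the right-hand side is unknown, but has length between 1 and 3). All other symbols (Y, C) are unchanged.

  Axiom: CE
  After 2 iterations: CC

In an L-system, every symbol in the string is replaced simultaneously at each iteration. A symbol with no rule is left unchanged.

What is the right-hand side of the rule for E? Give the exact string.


Answer: C

Derivation:
Trying E => C:
  Step 0: CE
  Step 1: CC
  Step 2: CC
Matches the given result.


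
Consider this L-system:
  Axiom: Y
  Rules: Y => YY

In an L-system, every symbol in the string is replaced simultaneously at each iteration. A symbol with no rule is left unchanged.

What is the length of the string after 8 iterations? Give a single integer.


Answer: 256

Derivation:
Step 0: length = 1
Step 1: length = 2
Step 2: length = 4
Step 3: length = 8
Step 4: length = 16
Step 5: length = 32
Step 6: length = 64
Step 7: length = 128
Step 8: length = 256


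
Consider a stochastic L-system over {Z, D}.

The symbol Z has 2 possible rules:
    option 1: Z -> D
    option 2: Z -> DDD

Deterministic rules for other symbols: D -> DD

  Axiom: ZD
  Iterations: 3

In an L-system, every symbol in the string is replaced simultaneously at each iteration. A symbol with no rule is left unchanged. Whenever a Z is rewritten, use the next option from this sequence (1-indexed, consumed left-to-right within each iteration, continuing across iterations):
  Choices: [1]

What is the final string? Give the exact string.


Step 0: ZD
Step 1: DDD  (used choices [1])
Step 2: DDDDDD  (used choices [])
Step 3: DDDDDDDDDDDD  (used choices [])

Answer: DDDDDDDDDDDD


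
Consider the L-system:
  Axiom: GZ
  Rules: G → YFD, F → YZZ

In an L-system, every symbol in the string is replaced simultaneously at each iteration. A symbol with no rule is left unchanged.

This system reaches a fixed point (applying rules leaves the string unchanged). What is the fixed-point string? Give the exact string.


Answer: YYZZDZ

Derivation:
Step 0: GZ
Step 1: YFDZ
Step 2: YYZZDZ
Step 3: YYZZDZ  (unchanged — fixed point at step 2)


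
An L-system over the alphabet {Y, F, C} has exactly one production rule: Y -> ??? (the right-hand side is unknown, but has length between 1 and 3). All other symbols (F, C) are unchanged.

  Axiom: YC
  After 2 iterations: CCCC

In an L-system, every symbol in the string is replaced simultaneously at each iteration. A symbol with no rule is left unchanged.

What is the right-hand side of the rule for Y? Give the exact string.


Trying Y -> CCC:
  Step 0: YC
  Step 1: CCCC
  Step 2: CCCC
Matches the given result.

Answer: CCC


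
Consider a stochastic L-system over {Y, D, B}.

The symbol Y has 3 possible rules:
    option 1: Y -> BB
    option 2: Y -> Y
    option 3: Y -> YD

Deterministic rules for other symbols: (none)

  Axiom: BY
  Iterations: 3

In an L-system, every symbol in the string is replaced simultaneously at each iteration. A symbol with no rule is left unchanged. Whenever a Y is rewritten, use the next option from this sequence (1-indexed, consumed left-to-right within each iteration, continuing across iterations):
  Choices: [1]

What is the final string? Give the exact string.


Step 0: BY
Step 1: BBB  (used choices [1])
Step 2: BBB  (used choices [])
Step 3: BBB  (used choices [])

Answer: BBB


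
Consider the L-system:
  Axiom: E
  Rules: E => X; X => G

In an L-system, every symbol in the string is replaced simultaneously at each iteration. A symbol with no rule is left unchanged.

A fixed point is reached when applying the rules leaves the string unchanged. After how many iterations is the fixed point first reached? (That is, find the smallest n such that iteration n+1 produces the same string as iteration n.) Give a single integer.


Step 0: E
Step 1: X
Step 2: G
Step 3: G  (unchanged — fixed point at step 2)

Answer: 2


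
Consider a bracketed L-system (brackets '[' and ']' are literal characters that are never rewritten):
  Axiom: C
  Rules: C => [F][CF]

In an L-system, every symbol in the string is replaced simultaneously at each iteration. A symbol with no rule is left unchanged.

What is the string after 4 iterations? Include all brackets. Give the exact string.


Answer: [F][[F][[F][[F][CF]F]F]F]

Derivation:
Step 0: C
Step 1: [F][CF]
Step 2: [F][[F][CF]F]
Step 3: [F][[F][[F][CF]F]F]
Step 4: [F][[F][[F][[F][CF]F]F]F]


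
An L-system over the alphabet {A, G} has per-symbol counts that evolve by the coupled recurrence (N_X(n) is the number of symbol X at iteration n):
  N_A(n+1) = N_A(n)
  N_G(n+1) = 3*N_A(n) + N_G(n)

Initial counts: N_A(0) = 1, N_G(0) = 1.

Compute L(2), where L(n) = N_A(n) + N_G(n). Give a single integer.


Answer: 8

Derivation:
Step 0: N_A=1, N_G=1, L=2
Step 1: N_A=1, N_G=4, L=5
Step 2: N_A=1, N_G=7, L=8


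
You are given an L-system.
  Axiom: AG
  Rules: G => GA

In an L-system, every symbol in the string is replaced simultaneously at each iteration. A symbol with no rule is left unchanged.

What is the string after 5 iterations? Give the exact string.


Step 0: AG
Step 1: AGA
Step 2: AGAA
Step 3: AGAAA
Step 4: AGAAAA
Step 5: AGAAAAA

Answer: AGAAAAA


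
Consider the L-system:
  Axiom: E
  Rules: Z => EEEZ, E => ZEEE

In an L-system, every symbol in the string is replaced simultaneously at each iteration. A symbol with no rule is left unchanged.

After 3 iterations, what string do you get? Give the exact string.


Answer: ZEEEZEEEZEEEEEEZEEEZZEEEZEEEZEEEEEEZZEEEZEEEZEEEEEEZZEEEZEEEZEEE

Derivation:
Step 0: E
Step 1: ZEEE
Step 2: EEEZZEEEZEEEZEEE
Step 3: ZEEEZEEEZEEEEEEZEEEZZEEEZEEEZEEEEEEZZEEEZEEEZEEEEEEZZEEEZEEEZEEE


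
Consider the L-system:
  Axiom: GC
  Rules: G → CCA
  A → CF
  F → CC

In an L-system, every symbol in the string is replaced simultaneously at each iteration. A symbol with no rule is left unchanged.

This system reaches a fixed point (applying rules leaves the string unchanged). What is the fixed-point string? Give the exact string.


Step 0: GC
Step 1: CCAC
Step 2: CCCFC
Step 3: CCCCCC
Step 4: CCCCCC  (unchanged — fixed point at step 3)

Answer: CCCCCC


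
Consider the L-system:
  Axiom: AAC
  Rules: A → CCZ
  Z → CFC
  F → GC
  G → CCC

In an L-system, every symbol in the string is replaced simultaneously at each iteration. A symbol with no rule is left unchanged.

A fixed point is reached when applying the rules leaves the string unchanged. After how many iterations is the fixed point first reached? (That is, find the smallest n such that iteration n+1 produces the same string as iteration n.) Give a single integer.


Answer: 4

Derivation:
Step 0: AAC
Step 1: CCZCCZC
Step 2: CCCFCCCCFCC
Step 3: CCCGCCCCCGCCC
Step 4: CCCCCCCCCCCCCCCCC
Step 5: CCCCCCCCCCCCCCCCC  (unchanged — fixed point at step 4)


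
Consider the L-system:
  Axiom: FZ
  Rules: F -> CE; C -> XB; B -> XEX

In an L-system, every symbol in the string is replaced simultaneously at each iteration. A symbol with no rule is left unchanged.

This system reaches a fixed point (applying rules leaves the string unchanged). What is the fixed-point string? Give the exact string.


Answer: XXEXEZ

Derivation:
Step 0: FZ
Step 1: CEZ
Step 2: XBEZ
Step 3: XXEXEZ
Step 4: XXEXEZ  (unchanged — fixed point at step 3)


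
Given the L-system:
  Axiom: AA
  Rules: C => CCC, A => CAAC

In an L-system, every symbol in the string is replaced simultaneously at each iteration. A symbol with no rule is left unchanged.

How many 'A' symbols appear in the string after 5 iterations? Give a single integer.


Answer: 64

Derivation:
Step 0: AA  (2 'A')
Step 1: CAACCAAC  (4 'A')
Step 2: CCCCAACCAACCCCCCCCAACCAACCCC  (8 'A')
Step 3: CCCCCCCCCCCCCAACCAACCCCCCCCAACCAACCCCCCCCCCCCCCCCCCCCCCCCCCAACCAACCCCCCCCAACCAACCCCCCCCCCCCC  (16 'A')
Step 4: CCCCCCCCCCCCCCCCCCCCCCCCCCCCCCCCCCCCCCCCAACCAACCCCCCCCAACCAACCCCCCCCCCCCCCCCCCCCCCCCCCAACCAACCCCCCCCAACCAACCCCCCCCCCCCCCCCCCCCCCCCCCCCCCCCCCCCCCCCCCCCCCCCCCCCCCCCCCCCCCCCCCCCCCCCCCCCCCCCAACCAACCCCCCCCAACCAACCCCCCCCCCCCCCCCCCCCCCCCCCAACCAACCCCCCCCAACCAACCCCCCCCCCCCCCCCCCCCCCCCCCCCCCCCCCCCCCCC  (32 'A')
Step 5: CCCCCCCCCCCCCCCCCCCCCCCCCCCCCCCCCCCCCCCCCCCCCCCCCCCCCCCCCCCCCCCCCCCCCCCCCCCCCCCCCCCCCCCCCCCCCCCCCCCCCCCCCCCCCCCCCCCCCCCCCAACCAACCCCCCCCAACCAACCCCCCCCCCCCCCCCCCCCCCCCCCAACCAACCCCCCCCAACCAACCCCCCCCCCCCCCCCCCCCCCCCCCCCCCCCCCCCCCCCCCCCCCCCCCCCCCCCCCCCCCCCCCCCCCCCCCCCCCCCAACCAACCCCCCCCAACCAACCCCCCCCCCCCCCCCCCCCCCCCCCAACCAACCCCCCCCAACCAACCCCCCCCCCCCCCCCCCCCCCCCCCCCCCCCCCCCCCCCCCCCCCCCCCCCCCCCCCCCCCCCCCCCCCCCCCCCCCCCCCCCCCCCCCCCCCCCCCCCCCCCCCCCCCCCCCCCCCCCCCCCCCCCCCCCCCCCCCCCCCCCCCCCCCCCCCCCCCCCCCCCCCCCCCCCCCCCCCCCCCCCCCCCCCCCCCCCCCCCCCCCCCCCCCCCCCCCCCCCCCCCCCCCCCCCCCCCCCCCCCAACCAACCCCCCCCAACCAACCCCCCCCCCCCCCCCCCCCCCCCCCAACCAACCCCCCCCAACCAACCCCCCCCCCCCCCCCCCCCCCCCCCCCCCCCCCCCCCCCCCCCCCCCCCCCCCCCCCCCCCCCCCCCCCCCCCCCCCCCAACCAACCCCCCCCAACCAACCCCCCCCCCCCCCCCCCCCCCCCCCAACCAACCCCCCCCAACCAACCCCCCCCCCCCCCCCCCCCCCCCCCCCCCCCCCCCCCCCCCCCCCCCCCCCCCCCCCCCCCCCCCCCCCCCCCCCCCCCCCCCCCCCCCCCCCCCCCCCCCCCCCCCCCCCCCCCCCCCC  (64 'A')


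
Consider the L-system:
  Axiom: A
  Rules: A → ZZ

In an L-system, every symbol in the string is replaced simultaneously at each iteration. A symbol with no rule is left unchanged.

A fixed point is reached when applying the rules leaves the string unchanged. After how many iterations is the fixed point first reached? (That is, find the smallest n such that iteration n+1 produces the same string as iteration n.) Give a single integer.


Step 0: A
Step 1: ZZ
Step 2: ZZ  (unchanged — fixed point at step 1)

Answer: 1


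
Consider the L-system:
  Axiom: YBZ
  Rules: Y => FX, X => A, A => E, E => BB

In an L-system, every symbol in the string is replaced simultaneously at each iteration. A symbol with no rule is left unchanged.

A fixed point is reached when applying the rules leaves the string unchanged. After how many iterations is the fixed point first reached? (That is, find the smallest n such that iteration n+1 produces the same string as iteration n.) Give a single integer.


Step 0: YBZ
Step 1: FXBZ
Step 2: FABZ
Step 3: FEBZ
Step 4: FBBBZ
Step 5: FBBBZ  (unchanged — fixed point at step 4)

Answer: 4


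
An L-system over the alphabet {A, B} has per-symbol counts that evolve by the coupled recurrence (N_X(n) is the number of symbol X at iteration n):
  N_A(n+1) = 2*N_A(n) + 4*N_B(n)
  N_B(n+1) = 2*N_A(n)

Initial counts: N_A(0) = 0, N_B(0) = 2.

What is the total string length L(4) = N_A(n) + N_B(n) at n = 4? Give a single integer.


Step 0: N_A=0, N_B=2, L=2
Step 1: N_A=8, N_B=0, L=8
Step 2: N_A=16, N_B=16, L=32
Step 3: N_A=96, N_B=32, L=128
Step 4: N_A=320, N_B=192, L=512

Answer: 512


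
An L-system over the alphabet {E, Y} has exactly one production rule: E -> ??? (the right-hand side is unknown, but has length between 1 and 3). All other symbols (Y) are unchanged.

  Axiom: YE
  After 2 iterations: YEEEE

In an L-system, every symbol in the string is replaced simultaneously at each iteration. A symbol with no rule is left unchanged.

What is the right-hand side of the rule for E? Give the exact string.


Answer: EE

Derivation:
Trying E -> EE:
  Step 0: YE
  Step 1: YEE
  Step 2: YEEEE
Matches the given result.


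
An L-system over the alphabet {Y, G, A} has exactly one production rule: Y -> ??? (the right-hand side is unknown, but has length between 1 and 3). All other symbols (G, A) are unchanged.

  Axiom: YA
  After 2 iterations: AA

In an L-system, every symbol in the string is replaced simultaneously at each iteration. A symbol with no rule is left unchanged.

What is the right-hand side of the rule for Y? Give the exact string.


Answer: A

Derivation:
Trying Y -> A:
  Step 0: YA
  Step 1: AA
  Step 2: AA
Matches the given result.


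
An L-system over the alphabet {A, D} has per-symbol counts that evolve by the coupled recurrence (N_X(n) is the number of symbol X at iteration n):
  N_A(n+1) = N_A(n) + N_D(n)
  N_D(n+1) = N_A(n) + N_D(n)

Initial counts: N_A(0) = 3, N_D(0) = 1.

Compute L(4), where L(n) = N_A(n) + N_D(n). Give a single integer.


Step 0: N_A=3, N_D=1, L=4
Step 1: N_A=4, N_D=4, L=8
Step 2: N_A=8, N_D=8, L=16
Step 3: N_A=16, N_D=16, L=32
Step 4: N_A=32, N_D=32, L=64

Answer: 64


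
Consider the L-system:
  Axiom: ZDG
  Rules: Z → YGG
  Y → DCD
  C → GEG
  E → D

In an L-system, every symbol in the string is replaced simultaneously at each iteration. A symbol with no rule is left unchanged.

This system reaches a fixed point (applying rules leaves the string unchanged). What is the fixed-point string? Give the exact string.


Step 0: ZDG
Step 1: YGGDG
Step 2: DCDGGDG
Step 3: DGEGDGGDG
Step 4: DGDGDGGDG
Step 5: DGDGDGGDG  (unchanged — fixed point at step 4)

Answer: DGDGDGGDG


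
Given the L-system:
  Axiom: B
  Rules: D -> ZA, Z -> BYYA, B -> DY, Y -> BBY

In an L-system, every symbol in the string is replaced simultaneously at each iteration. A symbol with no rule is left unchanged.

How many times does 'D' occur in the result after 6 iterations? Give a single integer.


Step 0: B  (0 'D')
Step 1: DY  (1 'D')
Step 2: ZABBY  (0 'D')
Step 3: BYYAADYDYBBY  (2 'D')
Step 4: DYBBYBBYAAZABBYZABBYDYDYBBY  (3 'D')
Step 5: ZABBYDYDYBBYDYDYBBYAABYYAADYDYBBYBYYAADYDYBBYZABBYZABBYDYDYBBY  (10 'D')
Step 6: BYYAADYDYBBYZABBYZABBYDYDYBBYZABBYZABBYDYDYBBYAADYBBYBBYAAZABBYZABBYDYDYBBYDYBBYBBYAAZABBYZABBYDYDYBBYBYYAADYDYBBYBYYAADYDYBBYZABBYZABBYDYDYBBY  (18 'D')

Answer: 18


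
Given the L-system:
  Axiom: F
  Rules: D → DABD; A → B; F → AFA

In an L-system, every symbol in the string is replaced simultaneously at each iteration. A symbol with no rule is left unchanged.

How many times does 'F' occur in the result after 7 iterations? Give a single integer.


Answer: 1

Derivation:
Step 0: F  (1 'F')
Step 1: AFA  (1 'F')
Step 2: BAFAB  (1 'F')
Step 3: BBAFABB  (1 'F')
Step 4: BBBAFABBB  (1 'F')
Step 5: BBBBAFABBBB  (1 'F')
Step 6: BBBBBAFABBBBB  (1 'F')
Step 7: BBBBBBAFABBBBBB  (1 'F')


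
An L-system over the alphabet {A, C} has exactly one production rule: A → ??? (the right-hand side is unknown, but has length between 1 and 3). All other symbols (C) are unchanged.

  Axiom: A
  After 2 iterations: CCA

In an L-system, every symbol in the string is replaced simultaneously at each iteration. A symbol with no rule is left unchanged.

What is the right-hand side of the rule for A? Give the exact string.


Answer: CA

Derivation:
Trying A → CA:
  Step 0: A
  Step 1: CA
  Step 2: CCA
Matches the given result.


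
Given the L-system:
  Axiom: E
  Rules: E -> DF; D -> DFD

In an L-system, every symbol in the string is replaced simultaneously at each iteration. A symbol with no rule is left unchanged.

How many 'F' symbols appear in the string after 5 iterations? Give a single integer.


Step 0: E  (0 'F')
Step 1: DF  (1 'F')
Step 2: DFDF  (2 'F')
Step 3: DFDFDFDF  (4 'F')
Step 4: DFDFDFDFDFDFDFDF  (8 'F')
Step 5: DFDFDFDFDFDFDFDFDFDFDFDFDFDFDFDF  (16 'F')

Answer: 16


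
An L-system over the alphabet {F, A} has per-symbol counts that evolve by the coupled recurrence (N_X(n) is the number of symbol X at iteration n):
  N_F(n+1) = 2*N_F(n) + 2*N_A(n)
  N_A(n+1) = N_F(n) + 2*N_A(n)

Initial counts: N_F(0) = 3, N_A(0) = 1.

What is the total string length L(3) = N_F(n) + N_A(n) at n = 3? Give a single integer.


Step 0: N_F=3, N_A=1, L=4
Step 1: N_F=8, N_A=5, L=13
Step 2: N_F=26, N_A=18, L=44
Step 3: N_F=88, N_A=62, L=150

Answer: 150


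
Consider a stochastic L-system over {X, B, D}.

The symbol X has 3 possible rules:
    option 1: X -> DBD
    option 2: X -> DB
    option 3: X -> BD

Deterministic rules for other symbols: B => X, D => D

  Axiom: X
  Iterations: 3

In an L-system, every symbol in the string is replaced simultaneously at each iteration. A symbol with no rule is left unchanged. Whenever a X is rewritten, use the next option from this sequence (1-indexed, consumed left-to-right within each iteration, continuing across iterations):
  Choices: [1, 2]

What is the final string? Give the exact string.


Step 0: X
Step 1: DBD  (used choices [1])
Step 2: DXD  (used choices [])
Step 3: DDBD  (used choices [2])

Answer: DDBD


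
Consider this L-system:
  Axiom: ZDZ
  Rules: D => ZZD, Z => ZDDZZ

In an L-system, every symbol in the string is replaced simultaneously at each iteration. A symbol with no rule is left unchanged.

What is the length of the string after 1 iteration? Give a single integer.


Answer: 13

Derivation:
Step 0: length = 3
Step 1: length = 13


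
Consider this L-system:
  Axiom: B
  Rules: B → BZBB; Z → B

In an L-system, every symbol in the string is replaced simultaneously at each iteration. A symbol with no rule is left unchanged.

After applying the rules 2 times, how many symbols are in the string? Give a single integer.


Step 0: length = 1
Step 1: length = 4
Step 2: length = 13

Answer: 13


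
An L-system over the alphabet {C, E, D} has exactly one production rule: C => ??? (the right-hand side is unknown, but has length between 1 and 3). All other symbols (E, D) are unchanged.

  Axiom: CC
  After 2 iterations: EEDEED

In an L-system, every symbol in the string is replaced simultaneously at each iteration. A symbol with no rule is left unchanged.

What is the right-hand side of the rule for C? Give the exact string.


Trying C => EED:
  Step 0: CC
  Step 1: EEDEED
  Step 2: EEDEED
Matches the given result.

Answer: EED


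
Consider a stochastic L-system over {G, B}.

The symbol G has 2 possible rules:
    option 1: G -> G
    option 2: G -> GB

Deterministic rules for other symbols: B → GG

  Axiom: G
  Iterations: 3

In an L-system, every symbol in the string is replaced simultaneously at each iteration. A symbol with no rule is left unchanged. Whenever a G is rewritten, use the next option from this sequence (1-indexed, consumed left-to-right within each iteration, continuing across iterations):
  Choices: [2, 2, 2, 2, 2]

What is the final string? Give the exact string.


Step 0: G
Step 1: GB  (used choices [2])
Step 2: GBGG  (used choices [2])
Step 3: GBGGGBGB  (used choices [2, 2, 2])

Answer: GBGGGBGB


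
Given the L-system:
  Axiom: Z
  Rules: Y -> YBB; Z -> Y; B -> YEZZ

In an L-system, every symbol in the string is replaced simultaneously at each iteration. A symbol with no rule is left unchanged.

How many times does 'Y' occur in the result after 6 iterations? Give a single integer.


Answer: 49

Derivation:
Step 0: Z  (0 'Y')
Step 1: Y  (1 'Y')
Step 2: YBB  (1 'Y')
Step 3: YBBYEZZYEZZ  (3 'Y')
Step 4: YBBYEZZYEZZYBBEYYYBBEYY  (9 'Y')
Step 5: YBBYEZZYEZZYBBEYYYBBEYYYBBYEZZYEZZEYBBYBBYBBYEZZYEZZEYBBYBB  (19 'Y')
Step 6: YBBYEZZYEZZYBBEYYYBBEYYYBBYEZZYEZZEYBBYBBYBBYEZZYEZZEYBBYBBYBBYEZZYEZZYBBEYYYBBEYYEYBBYEZZYEZZYBBYEZZYEZZYBBYEZZYEZZYBBEYYYBBEYYEYBBYEZZYEZZYBBYEZZYEZZ  (49 'Y')


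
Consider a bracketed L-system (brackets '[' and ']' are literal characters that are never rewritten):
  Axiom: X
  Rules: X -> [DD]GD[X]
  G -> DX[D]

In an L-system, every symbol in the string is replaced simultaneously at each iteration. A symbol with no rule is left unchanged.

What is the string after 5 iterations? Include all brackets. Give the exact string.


Step 0: X
Step 1: [DD]GD[X]
Step 2: [DD]DX[D]D[[DD]GD[X]]
Step 3: [DD]D[DD]GD[X][D]D[[DD]DX[D]D[[DD]GD[X]]]
Step 4: [DD]D[DD]DX[D]D[[DD]GD[X]][D]D[[DD]D[DD]GD[X][D]D[[DD]DX[D]D[[DD]GD[X]]]]
Step 5: [DD]D[DD]D[DD]GD[X][D]D[[DD]DX[D]D[[DD]GD[X]]][D]D[[DD]D[DD]DX[D]D[[DD]GD[X]][D]D[[DD]D[DD]GD[X][D]D[[DD]DX[D]D[[DD]GD[X]]]]]

Answer: [DD]D[DD]D[DD]GD[X][D]D[[DD]DX[D]D[[DD]GD[X]]][D]D[[DD]D[DD]DX[D]D[[DD]GD[X]][D]D[[DD]D[DD]GD[X][D]D[[DD]DX[D]D[[DD]GD[X]]]]]


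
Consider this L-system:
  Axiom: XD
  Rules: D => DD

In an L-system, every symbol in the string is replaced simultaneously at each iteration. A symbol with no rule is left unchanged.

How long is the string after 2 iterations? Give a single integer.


Step 0: length = 2
Step 1: length = 3
Step 2: length = 5

Answer: 5


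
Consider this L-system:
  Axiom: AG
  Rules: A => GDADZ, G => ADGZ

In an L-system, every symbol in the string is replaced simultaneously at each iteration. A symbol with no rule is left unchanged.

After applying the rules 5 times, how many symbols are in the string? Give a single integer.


Answer: 219

Derivation:
Step 0: length = 2
Step 1: length = 9
Step 2: length = 23
Step 3: length = 51
Step 4: length = 107
Step 5: length = 219


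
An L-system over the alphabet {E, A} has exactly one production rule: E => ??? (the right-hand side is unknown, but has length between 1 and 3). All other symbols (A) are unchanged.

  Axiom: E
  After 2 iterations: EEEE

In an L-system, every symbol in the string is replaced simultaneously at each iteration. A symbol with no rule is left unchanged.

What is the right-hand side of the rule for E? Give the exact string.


Trying E => EE:
  Step 0: E
  Step 1: EE
  Step 2: EEEE
Matches the given result.

Answer: EE


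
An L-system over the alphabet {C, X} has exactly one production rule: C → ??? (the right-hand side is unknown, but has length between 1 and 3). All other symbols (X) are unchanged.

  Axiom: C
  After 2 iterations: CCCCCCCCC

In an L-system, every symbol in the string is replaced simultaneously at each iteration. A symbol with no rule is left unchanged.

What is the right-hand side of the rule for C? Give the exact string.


Answer: CCC

Derivation:
Trying C → CCC:
  Step 0: C
  Step 1: CCC
  Step 2: CCCCCCCCC
Matches the given result.


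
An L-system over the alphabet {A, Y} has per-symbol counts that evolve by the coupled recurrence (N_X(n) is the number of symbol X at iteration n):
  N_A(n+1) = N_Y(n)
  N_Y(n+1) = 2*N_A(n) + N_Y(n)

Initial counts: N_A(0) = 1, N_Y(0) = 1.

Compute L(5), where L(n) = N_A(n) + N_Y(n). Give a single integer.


Answer: 64

Derivation:
Step 0: N_A=1, N_Y=1, L=2
Step 1: N_A=1, N_Y=3, L=4
Step 2: N_A=3, N_Y=5, L=8
Step 3: N_A=5, N_Y=11, L=16
Step 4: N_A=11, N_Y=21, L=32
Step 5: N_A=21, N_Y=43, L=64


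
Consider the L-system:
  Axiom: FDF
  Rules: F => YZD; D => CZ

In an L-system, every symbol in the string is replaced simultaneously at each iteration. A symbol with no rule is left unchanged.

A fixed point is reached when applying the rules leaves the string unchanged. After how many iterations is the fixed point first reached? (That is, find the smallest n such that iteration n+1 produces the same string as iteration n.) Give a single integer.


Answer: 2

Derivation:
Step 0: FDF
Step 1: YZDCZYZD
Step 2: YZCZCZYZCZ
Step 3: YZCZCZYZCZ  (unchanged — fixed point at step 2)


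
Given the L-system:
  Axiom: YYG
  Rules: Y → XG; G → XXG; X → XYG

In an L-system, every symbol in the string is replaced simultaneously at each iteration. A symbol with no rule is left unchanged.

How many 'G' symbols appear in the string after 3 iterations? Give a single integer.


Step 0: YYG  (1 'G')
Step 1: XGXGXXG  (3 'G')
Step 2: XYGXXGXYGXXGXYGXYGXXG  (7 'G')
Step 3: XYGXGXXGXYGXYGXXGXYGXGXXGXYGXYGXXGXYGXGXXGXYGXGXXGXYGXYGXXG  (21 'G')

Answer: 21


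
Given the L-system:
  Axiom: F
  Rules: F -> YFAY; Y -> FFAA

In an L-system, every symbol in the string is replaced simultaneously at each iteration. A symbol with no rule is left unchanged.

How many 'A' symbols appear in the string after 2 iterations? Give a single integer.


Step 0: F  (0 'A')
Step 1: YFAY  (1 'A')
Step 2: FFAAYFAYAFFAA  (6 'A')

Answer: 6


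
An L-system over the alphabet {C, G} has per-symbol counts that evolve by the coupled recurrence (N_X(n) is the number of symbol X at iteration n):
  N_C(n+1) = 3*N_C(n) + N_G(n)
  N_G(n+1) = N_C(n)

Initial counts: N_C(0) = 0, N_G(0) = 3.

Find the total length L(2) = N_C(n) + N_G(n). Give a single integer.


Step 0: N_C=0, N_G=3, L=3
Step 1: N_C=3, N_G=0, L=3
Step 2: N_C=9, N_G=3, L=12

Answer: 12


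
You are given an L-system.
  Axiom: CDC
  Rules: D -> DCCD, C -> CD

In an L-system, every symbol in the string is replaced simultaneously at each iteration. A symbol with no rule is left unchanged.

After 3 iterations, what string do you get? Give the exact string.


Answer: CDDCCDDCCDCDCDDCCDDCCDCDCDDCCDCDDCCDCDDCCDDCCDCDCDDCCDCDDCCDDCCDCDCDDCCD

Derivation:
Step 0: CDC
Step 1: CDDCCDCD
Step 2: CDDCCDDCCDCDCDDCCDCDDCCD
Step 3: CDDCCDDCCDCDCDDCCDDCCDCDCDDCCDCDDCCDCDDCCDDCCDCDCDDCCDCDDCCDDCCDCDCDDCCD


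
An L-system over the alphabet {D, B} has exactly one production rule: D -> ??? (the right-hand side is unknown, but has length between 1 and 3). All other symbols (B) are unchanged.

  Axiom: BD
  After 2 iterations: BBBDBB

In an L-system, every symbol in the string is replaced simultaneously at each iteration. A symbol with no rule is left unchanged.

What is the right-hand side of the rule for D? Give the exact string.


Trying D -> BDB:
  Step 0: BD
  Step 1: BBDB
  Step 2: BBBDBB
Matches the given result.

Answer: BDB


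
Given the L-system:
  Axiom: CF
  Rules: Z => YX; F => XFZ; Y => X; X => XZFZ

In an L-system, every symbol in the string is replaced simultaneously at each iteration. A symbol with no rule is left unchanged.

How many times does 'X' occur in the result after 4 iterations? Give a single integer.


Step 0: CF  (0 'X')
Step 1: CXFZ  (1 'X')
Step 2: CXZFZXFZYX  (3 'X')
Step 3: CXZFZYXXFZYXXZFZXFZYXXXZFZ  (9 'X')
Step 4: CXZFZYXXFZYXXXZFZXZFZXFZYXXXZFZXZFZYXXFZYXXZFZXFZYXXXZFZXZFZXZFZYXXFZYX  (25 'X')

Answer: 25


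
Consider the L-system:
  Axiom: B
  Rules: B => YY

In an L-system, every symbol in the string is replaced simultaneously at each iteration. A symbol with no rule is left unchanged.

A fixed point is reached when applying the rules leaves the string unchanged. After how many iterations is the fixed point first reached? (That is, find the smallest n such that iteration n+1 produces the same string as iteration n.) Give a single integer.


Answer: 1

Derivation:
Step 0: B
Step 1: YY
Step 2: YY  (unchanged — fixed point at step 1)


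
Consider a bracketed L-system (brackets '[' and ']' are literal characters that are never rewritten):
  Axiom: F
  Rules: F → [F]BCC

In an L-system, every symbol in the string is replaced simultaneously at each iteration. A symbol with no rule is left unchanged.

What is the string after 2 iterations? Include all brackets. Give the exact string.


Step 0: F
Step 1: [F]BCC
Step 2: [[F]BCC]BCC

Answer: [[F]BCC]BCC


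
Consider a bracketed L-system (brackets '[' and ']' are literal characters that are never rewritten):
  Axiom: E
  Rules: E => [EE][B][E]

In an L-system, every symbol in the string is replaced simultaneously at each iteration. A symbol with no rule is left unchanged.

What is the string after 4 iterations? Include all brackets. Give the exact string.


Step 0: E
Step 1: [EE][B][E]
Step 2: [[EE][B][E][EE][B][E]][B][[EE][B][E]]
Step 3: [[[EE][B][E][EE][B][E]][B][[EE][B][E]][[EE][B][E][EE][B][E]][B][[EE][B][E]]][B][[[EE][B][E][EE][B][E]][B][[EE][B][E]]]
Step 4: [[[[EE][B][E][EE][B][E]][B][[EE][B][E]][[EE][B][E][EE][B][E]][B][[EE][B][E]]][B][[[EE][B][E][EE][B][E]][B][[EE][B][E]]][[[EE][B][E][EE][B][E]][B][[EE][B][E]][[EE][B][E][EE][B][E]][B][[EE][B][E]]][B][[[EE][B][E][EE][B][E]][B][[EE][B][E]]]][B][[[[EE][B][E][EE][B][E]][B][[EE][B][E]][[EE][B][E][EE][B][E]][B][[EE][B][E]]][B][[[EE][B][E][EE][B][E]][B][[EE][B][E]]]]

Answer: [[[[EE][B][E][EE][B][E]][B][[EE][B][E]][[EE][B][E][EE][B][E]][B][[EE][B][E]]][B][[[EE][B][E][EE][B][E]][B][[EE][B][E]]][[[EE][B][E][EE][B][E]][B][[EE][B][E]][[EE][B][E][EE][B][E]][B][[EE][B][E]]][B][[[EE][B][E][EE][B][E]][B][[EE][B][E]]]][B][[[[EE][B][E][EE][B][E]][B][[EE][B][E]][[EE][B][E][EE][B][E]][B][[EE][B][E]]][B][[[EE][B][E][EE][B][E]][B][[EE][B][E]]]]


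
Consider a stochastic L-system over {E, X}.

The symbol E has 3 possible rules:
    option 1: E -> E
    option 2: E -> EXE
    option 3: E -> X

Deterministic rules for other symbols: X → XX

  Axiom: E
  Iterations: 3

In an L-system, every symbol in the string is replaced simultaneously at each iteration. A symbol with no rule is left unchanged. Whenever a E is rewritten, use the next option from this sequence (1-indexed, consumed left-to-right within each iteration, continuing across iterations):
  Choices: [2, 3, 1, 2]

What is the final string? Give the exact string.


Step 0: E
Step 1: EXE  (used choices [2])
Step 2: XXXE  (used choices [3, 1])
Step 3: XXXXXXEXE  (used choices [2])

Answer: XXXXXXEXE


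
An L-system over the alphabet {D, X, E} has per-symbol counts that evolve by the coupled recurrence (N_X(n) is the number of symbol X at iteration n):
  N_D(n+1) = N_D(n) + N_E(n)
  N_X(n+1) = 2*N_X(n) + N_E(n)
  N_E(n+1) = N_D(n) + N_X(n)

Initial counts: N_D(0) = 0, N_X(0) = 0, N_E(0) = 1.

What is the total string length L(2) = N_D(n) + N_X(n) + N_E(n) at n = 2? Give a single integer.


Answer: 5

Derivation:
Step 0: N_D=0, N_X=0, N_E=1, L=1
Step 1: N_D=1, N_X=1, N_E=0, L=2
Step 2: N_D=1, N_X=2, N_E=2, L=5


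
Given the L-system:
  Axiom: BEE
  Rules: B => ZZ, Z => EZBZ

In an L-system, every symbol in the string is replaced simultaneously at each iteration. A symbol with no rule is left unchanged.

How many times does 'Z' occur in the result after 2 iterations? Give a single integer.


Step 0: BEE  (0 'Z')
Step 1: ZZEE  (2 'Z')
Step 2: EZBZEZBZEE  (4 'Z')

Answer: 4


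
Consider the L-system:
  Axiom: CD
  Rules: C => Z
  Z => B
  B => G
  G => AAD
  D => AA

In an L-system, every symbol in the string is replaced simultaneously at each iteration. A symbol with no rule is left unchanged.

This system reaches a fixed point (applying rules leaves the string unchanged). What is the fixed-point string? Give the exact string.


Answer: AAAAAA

Derivation:
Step 0: CD
Step 1: ZAA
Step 2: BAA
Step 3: GAA
Step 4: AADAA
Step 5: AAAAAA
Step 6: AAAAAA  (unchanged — fixed point at step 5)


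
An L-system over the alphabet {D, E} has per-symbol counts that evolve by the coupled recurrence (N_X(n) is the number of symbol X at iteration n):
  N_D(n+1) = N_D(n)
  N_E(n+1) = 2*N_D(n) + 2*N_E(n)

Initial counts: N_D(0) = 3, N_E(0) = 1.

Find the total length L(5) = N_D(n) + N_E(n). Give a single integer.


Step 0: N_D=3, N_E=1, L=4
Step 1: N_D=3, N_E=8, L=11
Step 2: N_D=3, N_E=22, L=25
Step 3: N_D=3, N_E=50, L=53
Step 4: N_D=3, N_E=106, L=109
Step 5: N_D=3, N_E=218, L=221

Answer: 221


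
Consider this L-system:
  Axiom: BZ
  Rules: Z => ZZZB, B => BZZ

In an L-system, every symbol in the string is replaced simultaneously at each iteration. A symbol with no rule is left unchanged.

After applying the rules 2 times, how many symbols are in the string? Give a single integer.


Step 0: length = 2
Step 1: length = 7
Step 2: length = 26

Answer: 26


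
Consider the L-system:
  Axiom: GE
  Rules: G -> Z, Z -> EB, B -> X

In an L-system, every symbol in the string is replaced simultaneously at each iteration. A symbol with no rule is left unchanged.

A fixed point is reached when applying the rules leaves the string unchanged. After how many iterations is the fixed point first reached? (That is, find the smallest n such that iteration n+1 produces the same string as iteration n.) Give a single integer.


Step 0: GE
Step 1: ZE
Step 2: EBE
Step 3: EXE
Step 4: EXE  (unchanged — fixed point at step 3)

Answer: 3


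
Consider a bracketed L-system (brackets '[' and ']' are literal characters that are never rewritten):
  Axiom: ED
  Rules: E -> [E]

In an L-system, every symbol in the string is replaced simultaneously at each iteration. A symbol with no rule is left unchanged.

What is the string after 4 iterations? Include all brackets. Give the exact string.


Answer: [[[[E]]]]D

Derivation:
Step 0: ED
Step 1: [E]D
Step 2: [[E]]D
Step 3: [[[E]]]D
Step 4: [[[[E]]]]D


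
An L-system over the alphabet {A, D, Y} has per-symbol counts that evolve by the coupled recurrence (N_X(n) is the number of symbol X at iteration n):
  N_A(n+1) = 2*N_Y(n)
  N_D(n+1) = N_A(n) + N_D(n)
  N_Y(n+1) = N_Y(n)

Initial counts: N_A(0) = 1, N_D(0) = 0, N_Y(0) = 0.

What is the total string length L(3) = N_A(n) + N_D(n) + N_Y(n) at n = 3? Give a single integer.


Step 0: N_A=1, N_D=0, N_Y=0, L=1
Step 1: N_A=0, N_D=1, N_Y=0, L=1
Step 2: N_A=0, N_D=1, N_Y=0, L=1
Step 3: N_A=0, N_D=1, N_Y=0, L=1

Answer: 1


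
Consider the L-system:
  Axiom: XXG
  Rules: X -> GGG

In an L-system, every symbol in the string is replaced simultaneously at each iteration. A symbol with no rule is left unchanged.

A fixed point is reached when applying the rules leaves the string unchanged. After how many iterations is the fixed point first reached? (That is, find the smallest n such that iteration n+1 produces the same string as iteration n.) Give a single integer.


Step 0: XXG
Step 1: GGGGGGG
Step 2: GGGGGGG  (unchanged — fixed point at step 1)

Answer: 1


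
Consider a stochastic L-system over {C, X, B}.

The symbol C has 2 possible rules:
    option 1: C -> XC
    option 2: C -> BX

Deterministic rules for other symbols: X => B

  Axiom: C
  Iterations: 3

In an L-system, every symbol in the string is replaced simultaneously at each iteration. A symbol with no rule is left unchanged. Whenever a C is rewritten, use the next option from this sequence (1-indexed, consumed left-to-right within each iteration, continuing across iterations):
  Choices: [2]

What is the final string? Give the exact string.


Step 0: C
Step 1: BX  (used choices [2])
Step 2: BB  (used choices [])
Step 3: BB  (used choices [])

Answer: BB


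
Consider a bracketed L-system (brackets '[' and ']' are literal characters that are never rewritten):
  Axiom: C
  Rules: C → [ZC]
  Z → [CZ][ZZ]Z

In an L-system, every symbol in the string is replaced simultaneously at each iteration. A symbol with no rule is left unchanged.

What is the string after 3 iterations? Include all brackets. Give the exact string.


Answer: [[[ZC][CZ][ZZ]Z][[CZ][ZZ]Z[CZ][ZZ]Z][CZ][ZZ]Z[[CZ][ZZ]Z[ZC]]]

Derivation:
Step 0: C
Step 1: [ZC]
Step 2: [[CZ][ZZ]Z[ZC]]
Step 3: [[[ZC][CZ][ZZ]Z][[CZ][ZZ]Z[CZ][ZZ]Z][CZ][ZZ]Z[[CZ][ZZ]Z[ZC]]]


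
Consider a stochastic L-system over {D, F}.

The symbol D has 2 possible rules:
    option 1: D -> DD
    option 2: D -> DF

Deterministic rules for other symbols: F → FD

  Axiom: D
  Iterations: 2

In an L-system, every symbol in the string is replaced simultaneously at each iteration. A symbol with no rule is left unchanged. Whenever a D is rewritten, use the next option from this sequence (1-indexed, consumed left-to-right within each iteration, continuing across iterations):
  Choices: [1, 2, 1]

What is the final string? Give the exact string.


Answer: DFDD

Derivation:
Step 0: D
Step 1: DD  (used choices [1])
Step 2: DFDD  (used choices [2, 1])


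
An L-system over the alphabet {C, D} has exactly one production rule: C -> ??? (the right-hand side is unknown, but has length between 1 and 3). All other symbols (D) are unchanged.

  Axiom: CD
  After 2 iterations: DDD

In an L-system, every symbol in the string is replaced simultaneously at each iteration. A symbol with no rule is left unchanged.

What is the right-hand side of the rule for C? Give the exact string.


Answer: DD

Derivation:
Trying C -> DD:
  Step 0: CD
  Step 1: DDD
  Step 2: DDD
Matches the given result.


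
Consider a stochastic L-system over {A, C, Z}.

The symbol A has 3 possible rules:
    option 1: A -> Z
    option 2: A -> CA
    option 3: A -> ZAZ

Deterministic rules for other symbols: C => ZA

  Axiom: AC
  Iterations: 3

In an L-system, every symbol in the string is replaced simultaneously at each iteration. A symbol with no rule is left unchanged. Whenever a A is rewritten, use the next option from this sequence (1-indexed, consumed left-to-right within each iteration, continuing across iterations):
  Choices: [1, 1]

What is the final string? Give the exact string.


Step 0: AC
Step 1: ZZA  (used choices [1])
Step 2: ZZZ  (used choices [1])
Step 3: ZZZ  (used choices [])

Answer: ZZZ


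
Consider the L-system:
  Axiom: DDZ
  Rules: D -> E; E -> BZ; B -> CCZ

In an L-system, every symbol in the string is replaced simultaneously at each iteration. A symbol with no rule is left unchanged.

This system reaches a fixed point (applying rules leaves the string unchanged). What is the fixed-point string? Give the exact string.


Answer: CCZZCCZZZ

Derivation:
Step 0: DDZ
Step 1: EEZ
Step 2: BZBZZ
Step 3: CCZZCCZZZ
Step 4: CCZZCCZZZ  (unchanged — fixed point at step 3)
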